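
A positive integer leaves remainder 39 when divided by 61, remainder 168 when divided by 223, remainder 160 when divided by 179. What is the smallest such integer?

The moduli are pairwise coprime; N = 61·223·179 = 2434937.
N/61 = 39917; 39917 ≡ 23 (mod 61); 23·8 ≡ 1, so inverse 8.
N/223 = 10919; 10919 ≡ 215 (mod 223); 215·195 ≡ 1, so inverse 195.
N/179 = 13603; 13603 ≡ 178 (mod 179); 178·178 ≡ 1, so inverse 178.
x ≡ 39·39917·8 + 168·10919·195 + 160·13603·178 = 757573984.
757573984 mod 2434937 = 308577.

308577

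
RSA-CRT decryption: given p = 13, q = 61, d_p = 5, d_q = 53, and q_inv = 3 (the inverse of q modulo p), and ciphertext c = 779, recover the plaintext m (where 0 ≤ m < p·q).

m₁ = c^(d_p) mod p: c ≡ 12 (mod 13), and 12^5 mod 13 = 12.
m₂ = c^(d_q) mod q: c ≡ 47 (mod 61), and 47^53 mod 61 = 13.
h = q_inv·(m₁ − m₂) mod p = 3·(12 − 13) mod 13 = 10.
m = m₂ + h·q = 13 + 10·61 = 623.

623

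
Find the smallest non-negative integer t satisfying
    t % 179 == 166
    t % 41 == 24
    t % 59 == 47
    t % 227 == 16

75400336

From t ≡ 166 (mod 179) write t = 166 + 179s. Substituting into t ≡ 24 (mod 41) gives 179s ≡ 22 (mod 41), and since 15⁻¹ ≡ 11 (mod 41), s ≡ 37. Hence t ≡ 166 + 179·37 = 6789 (mod 7339).
From t ≡ 6789 (mod 7339) write t = 6789 + 7339s. Substituting into t ≡ 47 (mod 59) gives 7339s ≡ 43 (mod 59), and since 23⁻¹ ≡ 18 (mod 59), s ≡ 7. Hence t ≡ 6789 + 7339·7 = 58162 (mod 433001).
From t ≡ 58162 (mod 433001) write t = 58162 + 433001s. Substituting into t ≡ 16 (mod 227) gives 433001s ≡ 193 (mod 227), and since 112⁻¹ ≡ 75 (mod 227), s ≡ 174. Hence t ≡ 58162 + 433001·174 = 75400336 (mod 98291227).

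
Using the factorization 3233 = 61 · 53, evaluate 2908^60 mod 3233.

Mod 61: 2908 ≡ 41; since 60 | 60, by Fermat 41^60 ≡ 1 (mod 61).
Mod 53: 2908 ≡ 46; by Fermat, exponent reduces to 60 mod 52 = 8; 46^8 ≡ 44 (mod 53).
Combine by CRT: x ≡ 1 (mod 61), x ≡ 44 (mod 53) ⇒ x ≡ 733 (mod 3233).

733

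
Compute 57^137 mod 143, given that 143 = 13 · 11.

18

Mod 13: 57 ≡ 5; by Fermat, exponent reduces to 137 mod 12 = 5; 5^5 ≡ 5 (mod 13).
Mod 11: 57 ≡ 2; by Fermat, exponent reduces to 137 mod 10 = 7; 2^7 ≡ 7 (mod 11).
Combine by CRT: x ≡ 5 (mod 13), x ≡ 7 (mod 11) ⇒ x ≡ 18 (mod 143).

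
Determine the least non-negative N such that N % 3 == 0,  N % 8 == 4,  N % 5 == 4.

84

The moduli are pairwise coprime; M = 3·8·5 = 120.
M/3 = 40; 40 ≡ 1 (mod 3), inverse 1.
M/8 = 15; 15 ≡ 7 (mod 8); 7·7 ≡ 1, so inverse 7.
M/5 = 24; 24 ≡ 4 (mod 5); 4·4 ≡ 1, so inverse 4.
N ≡ 0·40·1 + 4·15·7 + 4·24·4 = 804.
804 mod 120 = 84.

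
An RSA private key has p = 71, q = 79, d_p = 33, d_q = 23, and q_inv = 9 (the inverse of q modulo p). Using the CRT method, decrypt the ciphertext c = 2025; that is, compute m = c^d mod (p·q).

m₁ = c^(d_p) mod p: c ≡ 37 (mod 71), and 37^33 mod 71 = 32.
m₂ = c^(d_q) mod q: c ≡ 50 (mod 79), and 50^23 mod 79 = 42.
h = q_inv·(m₁ − m₂) mod p = 9·(32 − 42) mod 71 = 52.
m = m₂ + h·q = 42 + 52·79 = 4150.

4150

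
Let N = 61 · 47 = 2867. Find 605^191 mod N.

Mod 61: 605 ≡ 56; by Fermat, exponent reduces to 191 mod 60 = 11; 56^11 ≡ 57 (mod 61).
Mod 47: 605 ≡ 41; by Fermat, exponent reduces to 191 mod 46 = 7; 41^7 ≡ 43 (mod 47).
Combine by CRT: x ≡ 57 (mod 61), x ≡ 43 (mod 47) ⇒ x ≡ 2863 (mod 2867).

2863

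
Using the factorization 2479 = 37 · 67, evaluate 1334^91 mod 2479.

Mod 37: 1334 ≡ 2; by Fermat, exponent reduces to 91 mod 36 = 19; 2^19 ≡ 35 (mod 37).
Mod 67: 1334 ≡ 61; by Fermat, exponent reduces to 91 mod 66 = 25; 61^25 ≡ 48 (mod 67).
Combine by CRT: x ≡ 35 (mod 37), x ≡ 48 (mod 67) ⇒ x ≡ 1589 (mod 2479).

1589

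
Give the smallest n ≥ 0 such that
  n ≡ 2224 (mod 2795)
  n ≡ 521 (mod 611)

Combine the congruences pairwise.
gcd(2795, 611) = 13 and 13 | (521 − 2224), so the pair is consistent; merging gives n ≡ 66509 (mod 131365), where 131365 = lcm(2795, 611).
The solution is unique modulo lcm(2795, 611) = 131365.

66509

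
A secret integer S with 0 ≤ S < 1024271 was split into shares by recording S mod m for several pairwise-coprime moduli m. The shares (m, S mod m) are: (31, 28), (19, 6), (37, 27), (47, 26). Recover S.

1001173

The moduli are pairwise coprime; N = 31·19·37·47 = 1024271.
N/31 = 33041; 33041 ≡ 26 (mod 31); 26·6 ≡ 1, so inverse 6.
N/19 = 53909; 53909 ≡ 6 (mod 19); 6·16 ≡ 1, so inverse 16.
N/37 = 27683; 27683 ≡ 7 (mod 37); 7·16 ≡ 1, so inverse 16.
N/47 = 21793; 21793 ≡ 32 (mod 47); 32·25 ≡ 1, so inverse 25.
S ≡ 28·33041·6 + 6·53909·16 + 27·27683·16 + 26·21793·25 = 36850658.
36850658 mod 1024271 = 1001173.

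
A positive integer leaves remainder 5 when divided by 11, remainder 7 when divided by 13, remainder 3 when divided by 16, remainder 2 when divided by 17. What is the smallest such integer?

3283

The moduli are pairwise coprime; N = 11·13·16·17 = 38896.
N/11 = 3536; 3536 ≡ 5 (mod 11); 5·9 ≡ 1, so inverse 9.
N/13 = 2992; 2992 ≡ 2 (mod 13); 2·7 ≡ 1, so inverse 7.
N/16 = 2431; 2431 ≡ 15 (mod 16); 15·15 ≡ 1, so inverse 15.
N/17 = 2288; 2288 ≡ 10 (mod 17); 10·12 ≡ 1, so inverse 12.
x ≡ 5·3536·9 + 7·2992·7 + 3·2431·15 + 2·2288·12 = 470035.
470035 mod 38896 = 3283.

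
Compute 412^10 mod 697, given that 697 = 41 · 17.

Mod 41: 412 ≡ 2; 2^10 ≡ 40 (mod 41).
Mod 17: 412 ≡ 4; 4^10 ≡ 16 (mod 17).
Combine by CRT: x ≡ 40 (mod 41), x ≡ 16 (mod 17) ⇒ x ≡ 696 (mod 697).

696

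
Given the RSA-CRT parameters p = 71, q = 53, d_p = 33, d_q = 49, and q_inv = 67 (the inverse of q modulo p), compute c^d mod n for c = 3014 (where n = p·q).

1891

m₁ = c^(d_p) mod p: c ≡ 32 (mod 71), and 32^33 mod 71 = 45.
m₂ = c^(d_q) mod q: c ≡ 46 (mod 53), and 46^49 mod 53 = 36.
h = q_inv·(m₁ − m₂) mod p = 67·(45 − 36) mod 71 = 35.
m = m₂ + h·q = 36 + 35·53 = 1891.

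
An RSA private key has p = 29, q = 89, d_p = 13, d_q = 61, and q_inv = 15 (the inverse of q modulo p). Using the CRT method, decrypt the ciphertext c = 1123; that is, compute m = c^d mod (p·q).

678

m₁ = c^(d_p) mod p: c ≡ 21 (mod 29), and 21^13 mod 29 = 11.
m₂ = c^(d_q) mod q: c ≡ 55 (mod 89), and 55^61 mod 89 = 55.
h = q_inv·(m₁ − m₂) mod p = 15·(11 − 55) mod 29 = 7.
m = m₂ + h·q = 55 + 7·89 = 678.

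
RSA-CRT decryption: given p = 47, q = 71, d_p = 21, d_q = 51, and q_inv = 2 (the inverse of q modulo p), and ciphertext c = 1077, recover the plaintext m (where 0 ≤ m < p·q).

185

m₁ = c^(d_p) mod p: c ≡ 43 (mod 47), and 43^21 mod 47 = 44.
m₂ = c^(d_q) mod q: c ≡ 12 (mod 71), and 12^51 mod 71 = 43.
h = q_inv·(m₁ − m₂) mod p = 2·(44 − 43) mod 47 = 2.
m = m₂ + h·q = 43 + 2·71 = 185.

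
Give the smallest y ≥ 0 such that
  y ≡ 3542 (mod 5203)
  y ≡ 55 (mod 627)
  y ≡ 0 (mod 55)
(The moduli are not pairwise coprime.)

1075360

Combine the congruences pairwise.
gcd(5203, 627) = 11 and 11 | (55 − 3542), so the pair is consistent; merging gives y ≡ 185647 (mod 296571), where 296571 = lcm(5203, 627).
gcd(296571, 55) = 11 and 11 | (0 − 185647), so the pair is consistent; merging gives y ≡ 1075360 (mod 1482855), where 1482855 = lcm(296571, 55).
The solution is unique modulo lcm(5203, 627, 55) = 1482855.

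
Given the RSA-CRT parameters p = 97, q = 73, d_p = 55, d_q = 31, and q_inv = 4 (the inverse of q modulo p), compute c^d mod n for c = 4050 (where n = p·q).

m₁ = c^(d_p) mod p: c ≡ 73 (mod 97), and 73^55 mod 97 = 43.
m₂ = c^(d_q) mod q: c ≡ 35 (mod 73), and 35^31 mod 73 = 23.
h = q_inv·(m₁ − m₂) mod p = 4·(43 − 23) mod 97 = 80.
m = m₂ + h·q = 23 + 80·73 = 5863.

5863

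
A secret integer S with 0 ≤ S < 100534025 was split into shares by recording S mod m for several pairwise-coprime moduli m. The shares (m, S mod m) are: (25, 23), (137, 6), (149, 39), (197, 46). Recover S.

21816023

The moduli are pairwise coprime; N = 25·137·149·197 = 100534025.
N/25 = 4021361; 4021361 ≡ 11 (mod 25); 11·16 ≡ 1, so inverse 16.
N/137 = 733825; 733825 ≡ 53 (mod 137); 53·106 ≡ 1, so inverse 106.
N/149 = 674725; 674725 ≡ 53 (mod 149); 53·45 ≡ 1, so inverse 45.
N/197 = 510325; 510325 ≡ 95 (mod 197); 95·56 ≡ 1, so inverse 56.
S ≡ 23·4021361·16 + 6·733825·106 + 39·674725·45 + 46·510325·56 = 4445313123.
4445313123 mod 100534025 = 21816023.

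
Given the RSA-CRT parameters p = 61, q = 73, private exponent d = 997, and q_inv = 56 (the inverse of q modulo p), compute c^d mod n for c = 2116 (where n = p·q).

d_p = d mod (p−1) = 997 mod 60 = 37; d_q = d mod (q−1) = 61.
m₁ = c^(d_p) mod p: c ≡ 42 (mod 61), and 42^37 mod 61 = 57.
m₂ = c^(d_q) mod q: c ≡ 72 (mod 73), and 72^61 mod 73 = 72.
h = q_inv·(m₁ − m₂) mod p = 56·(57 − 72) mod 61 = 14.
m = m₂ + h·q = 72 + 14·73 = 1094.

1094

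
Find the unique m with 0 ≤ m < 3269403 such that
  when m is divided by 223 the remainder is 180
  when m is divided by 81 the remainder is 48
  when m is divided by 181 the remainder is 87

677208

The moduli are pairwise coprime; N = 223·81·181 = 3269403.
N/223 = 14661; 14661 ≡ 166 (mod 223); 166·133 ≡ 1, so inverse 133.
N/81 = 40363; 40363 ≡ 25 (mod 81); 25·13 ≡ 1, so inverse 13.
N/181 = 18063; 18063 ≡ 144 (mod 181); 144·44 ≡ 1, so inverse 44.
m ≡ 180·14661·133 + 48·40363·13 + 87·18063·44 = 445316016.
445316016 mod 3269403 = 677208.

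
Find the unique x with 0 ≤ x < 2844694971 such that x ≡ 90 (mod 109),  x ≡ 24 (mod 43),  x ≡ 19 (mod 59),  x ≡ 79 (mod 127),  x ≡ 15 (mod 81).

From x ≡ 90 (mod 109) write x = 90 + 109t. Substituting into x ≡ 24 (mod 43) gives 109t ≡ 20 (mod 43), and since 23⁻¹ ≡ 15 (mod 43), t ≡ 42. Hence x ≡ 90 + 109·42 = 4668 (mod 4687).
From x ≡ 4668 (mod 4687) write x = 4668 + 4687t. Substituting into x ≡ 19 (mod 59) gives 4687t ≡ 12 (mod 59), and since 26⁻¹ ≡ 25 (mod 59), t ≡ 5. Hence x ≡ 4668 + 4687·5 = 28103 (mod 276533).
From x ≡ 28103 (mod 276533) write x = 28103 + 276533t. Substituting into x ≡ 79 (mod 127) gives 276533t ≡ 43 (mod 127), and since 54⁻¹ ≡ 40 (mod 127), t ≡ 69. Hence x ≡ 28103 + 276533·69 = 19108880 (mod 35119691).
From x ≡ 19108880 (mod 35119691) write x = 19108880 + 35119691t. Substituting into x ≡ 15 (mod 81) gives 35119691t ≡ 7 (mod 81), and since 35⁻¹ ≡ 44 (mod 81), t ≡ 65. Hence x ≡ 19108880 + 35119691·65 = 2301888795 (mod 2844694971).

2301888795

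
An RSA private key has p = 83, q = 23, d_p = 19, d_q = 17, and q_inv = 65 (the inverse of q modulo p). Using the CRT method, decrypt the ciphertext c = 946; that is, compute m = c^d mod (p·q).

867

m₁ = c^(d_p) mod p: c ≡ 33 (mod 83), and 33^19 mod 83 = 37.
m₂ = c^(d_q) mod q: c ≡ 3 (mod 23), and 3^17 mod 23 = 16.
h = q_inv·(m₁ − m₂) mod p = 65·(37 − 16) mod 83 = 37.
m = m₂ + h·q = 16 + 37·23 = 867.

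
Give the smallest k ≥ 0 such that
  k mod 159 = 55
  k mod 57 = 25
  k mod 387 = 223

gcd(159, 57) = 3 and 3 | (25 − 55), so the pair is consistent; merging gives k ≡ 1963 (mod 3021), where 3021 = lcm(159, 57).
gcd(3021, 387) = 3 and 3 | (223 − 1963), so the pair is consistent; merging gives k ≡ 149992 (mod 389709), where 389709 = lcm(3021, 387).
The solution is unique modulo lcm(159, 57, 387) = 389709.

149992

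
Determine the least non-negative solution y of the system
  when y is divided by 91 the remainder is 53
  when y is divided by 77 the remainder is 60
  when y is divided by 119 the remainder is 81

4603

Combine the congruences pairwise.
gcd(91, 77) = 7 and 7 | (60 − 53), so the pair is consistent; merging gives y ≡ 599 (mod 1001), where 1001 = lcm(91, 77).
gcd(1001, 119) = 7 and 7 | (81 − 599), so the pair is consistent; merging gives y ≡ 4603 (mod 17017), where 17017 = lcm(1001, 119).
The solution is unique modulo lcm(91, 77, 119) = 17017.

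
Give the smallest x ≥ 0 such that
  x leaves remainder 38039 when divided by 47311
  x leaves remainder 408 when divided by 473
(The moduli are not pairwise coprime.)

gcd(47311, 473) = 11 and 11 | (408 − 38039), so the pair is consistent; merging gives x ≡ 936948 (mod 2034373), where 2034373 = lcm(47311, 473).
The solution is unique modulo lcm(47311, 473) = 2034373.

936948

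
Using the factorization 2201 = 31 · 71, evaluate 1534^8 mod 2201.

1430

Mod 31: 1534 ≡ 15; 15^8 ≡ 4 (mod 31).
Mod 71: 1534 ≡ 43; 43^8 ≡ 10 (mod 71).
Combine by CRT: x ≡ 4 (mod 31), x ≡ 10 (mod 71) ⇒ x ≡ 1430 (mod 2201).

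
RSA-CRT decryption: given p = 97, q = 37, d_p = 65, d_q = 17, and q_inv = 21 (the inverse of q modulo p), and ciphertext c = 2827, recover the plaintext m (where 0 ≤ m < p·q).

587

m₁ = c^(d_p) mod p: c ≡ 14 (mod 97), and 14^65 mod 97 = 5.
m₂ = c^(d_q) mod q: c ≡ 15 (mod 37), and 15^17 mod 37 = 32.
h = q_inv·(m₁ − m₂) mod p = 21·(5 − 32) mod 97 = 15.
m = m₂ + h·q = 32 + 15·37 = 587.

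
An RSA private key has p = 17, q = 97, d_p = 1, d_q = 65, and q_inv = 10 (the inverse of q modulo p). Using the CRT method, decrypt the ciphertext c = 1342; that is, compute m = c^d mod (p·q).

m₁ = c^(d_p) mod p: c ≡ 16 (mod 17), and 16^1 mod 17 = 16.
m₂ = c^(d_q) mod q: c ≡ 81 (mod 97), and 81^65 mod 97 = 91.
h = q_inv·(m₁ − m₂) mod p = 10·(16 − 91) mod 17 = 15.
m = m₂ + h·q = 91 + 15·97 = 1546.

1546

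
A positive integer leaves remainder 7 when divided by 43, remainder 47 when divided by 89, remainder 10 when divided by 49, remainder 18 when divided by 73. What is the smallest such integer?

The moduli are pairwise coprime; N = 43·89·49·73 = 13689179.
N/43 = 318353; 318353 ≡ 24 (mod 43); 24·9 ≡ 1, so inverse 9.
N/89 = 153811; 153811 ≡ 19 (mod 89); 19·75 ≡ 1, so inverse 75.
N/49 = 279371; 279371 ≡ 22 (mod 49); 22·29 ≡ 1, so inverse 29.
N/73 = 187523; 187523 ≡ 59 (mod 73); 59·26 ≡ 1, so inverse 26.
k ≡ 7·318353·9 + 47·153811·75 + 10·279371·29 + 18·187523·26 = 731018368.
731018368 mod 13689179 = 5491881.

5491881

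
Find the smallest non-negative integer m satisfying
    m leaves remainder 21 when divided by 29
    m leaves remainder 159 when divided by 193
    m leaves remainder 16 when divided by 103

539015

The moduli are pairwise coprime; N = 29·193·103 = 576491.
N/29 = 19879; 19879 ≡ 14 (mod 29); 14·27 ≡ 1, so inverse 27.
N/193 = 2987; 2987 ≡ 92 (mod 193); 92·107 ≡ 1, so inverse 107.
N/103 = 5597; 5597 ≡ 35 (mod 103); 35·53 ≡ 1, so inverse 53.
m ≡ 21·19879·27 + 159·2987·107 + 16·5597·53 = 66835480.
66835480 mod 576491 = 539015.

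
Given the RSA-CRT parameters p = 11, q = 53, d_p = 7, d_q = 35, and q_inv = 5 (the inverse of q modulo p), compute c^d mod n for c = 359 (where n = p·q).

m₁ = c^(d_p) mod p: c ≡ 7 (mod 11), and 7^7 mod 11 = 6.
m₂ = c^(d_q) mod q: c ≡ 41 (mod 53), and 41^35 mod 53 = 14.
h = q_inv·(m₁ − m₂) mod p = 5·(6 − 14) mod 11 = 4.
m = m₂ + h·q = 14 + 4·53 = 226.

226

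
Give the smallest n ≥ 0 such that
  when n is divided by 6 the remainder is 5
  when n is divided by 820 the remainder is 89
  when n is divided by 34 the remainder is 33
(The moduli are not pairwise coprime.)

Combine the congruences pairwise.
gcd(6, 820) = 2 and 2 | (89 − 5), so the pair is consistent; merging gives n ≡ 89 (mod 2460), where 2460 = lcm(6, 820).
gcd(2460, 34) = 2 and 2 | (33 − 89), so the pair is consistent; merging gives n ≡ 2549 (mod 41820), where 41820 = lcm(2460, 34).
The solution is unique modulo lcm(6, 820, 34) = 41820.

2549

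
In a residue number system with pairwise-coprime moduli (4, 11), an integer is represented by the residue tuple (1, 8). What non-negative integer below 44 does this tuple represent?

From x ≡ 1 (mod 4) write x = 1 + 4t. Substituting into x ≡ 8 (mod 11) gives 4t ≡ 7 (mod 11), and since 4⁻¹ ≡ 3 (mod 11), t ≡ 10. Hence x ≡ 1 + 4·10 = 41 (mod 44).

41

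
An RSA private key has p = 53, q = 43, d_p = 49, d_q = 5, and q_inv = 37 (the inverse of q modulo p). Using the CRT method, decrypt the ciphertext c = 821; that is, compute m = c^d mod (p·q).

m₁ = c^(d_p) mod p: c ≡ 26 (mod 53), and 26^49 mod 53 = 45.
m₂ = c^(d_q) mod q: c ≡ 4 (mod 43), and 4^5 mod 43 = 35.
h = q_inv·(m₁ − m₂) mod p = 37·(45 − 35) mod 53 = 52.
m = m₂ + h·q = 35 + 52·43 = 2271.

2271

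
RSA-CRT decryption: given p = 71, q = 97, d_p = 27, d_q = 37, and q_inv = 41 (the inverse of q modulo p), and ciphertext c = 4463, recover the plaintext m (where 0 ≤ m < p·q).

5724

m₁ = c^(d_p) mod p: c ≡ 61 (mod 71), and 61^27 mod 71 = 44.
m₂ = c^(d_q) mod q: c ≡ 1 (mod 97), and 1^37 mod 97 = 1.
h = q_inv·(m₁ − m₂) mod p = 41·(44 − 1) mod 71 = 59.
m = m₂ + h·q = 1 + 59·97 = 5724.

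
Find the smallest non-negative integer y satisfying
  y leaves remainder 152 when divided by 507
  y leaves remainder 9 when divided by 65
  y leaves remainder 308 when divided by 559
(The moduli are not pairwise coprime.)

gcd(507, 65) = 13 and 13 | (9 − 152), so the pair is consistent; merging gives y ≡ 659 (mod 2535), where 2535 = lcm(507, 65).
gcd(2535, 559) = 13 and 13 | (308 − 659), so the pair is consistent; merging gives y ≡ 64034 (mod 109005), where 109005 = lcm(2535, 559).
The solution is unique modulo lcm(507, 65, 559) = 109005.

64034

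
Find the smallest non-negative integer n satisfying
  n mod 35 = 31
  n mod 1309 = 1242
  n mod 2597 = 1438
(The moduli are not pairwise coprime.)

349436

gcd(35, 1309) = 7 and 7 | (1242 − 31), so the pair is consistent; merging gives n ≡ 2551 (mod 6545), where 6545 = lcm(35, 1309).
gcd(6545, 2597) = 7 and 7 | (1438 − 2551), so the pair is consistent; merging gives n ≡ 349436 (mod 2428195), where 2428195 = lcm(6545, 2597).
The solution is unique modulo lcm(35, 1309, 2597) = 2428195.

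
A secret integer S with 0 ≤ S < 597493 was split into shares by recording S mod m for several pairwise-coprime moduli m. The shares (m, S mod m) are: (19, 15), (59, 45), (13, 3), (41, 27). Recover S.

387026

From S ≡ 15 (mod 19) write S = 15 + 19t. Substituting into S ≡ 45 (mod 59) gives 19t ≡ 30 (mod 59), and since 19⁻¹ ≡ 28 (mod 59), t ≡ 14. Hence S ≡ 15 + 19·14 = 281 (mod 1121).
From S ≡ 281 (mod 1121) write S = 281 + 1121t. Substituting into S ≡ 3 (mod 13) gives 1121t ≡ 8 (mod 13), and since 3⁻¹ ≡ 9 (mod 13), t ≡ 7. Hence S ≡ 281 + 1121·7 = 8128 (mod 14573).
From S ≡ 8128 (mod 14573) write S = 8128 + 14573t. Substituting into S ≡ 27 (mod 41) gives 14573t ≡ 17 (mod 41), and since 18⁻¹ ≡ 16 (mod 41), t ≡ 26. Hence S ≡ 8128 + 14573·26 = 387026 (mod 597493).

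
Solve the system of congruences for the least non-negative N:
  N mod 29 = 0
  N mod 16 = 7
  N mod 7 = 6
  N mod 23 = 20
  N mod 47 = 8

2321479

From N ≡ 0 (mod 29) write N = 0 + 29t. Substituting into N ≡ 7 (mod 16) gives 29t ≡ 7 (mod 16), and since 13⁻¹ ≡ 5 (mod 16), t ≡ 3. Hence N ≡ 0 + 29·3 = 87 (mod 464).
From N ≡ 87 (mod 464) write N = 87 + 464t. Substituting into N ≡ 6 (mod 7) gives 464t ≡ 3 (mod 7), and since 2⁻¹ ≡ 4 (mod 7), t ≡ 5. Hence N ≡ 87 + 464·5 = 2407 (mod 3248).
From N ≡ 2407 (mod 3248) write N = 2407 + 3248t. Substituting into N ≡ 20 (mod 23) gives 3248t ≡ 5 (mod 23), and since 5⁻¹ ≡ 14 (mod 23), t ≡ 1. Hence N ≡ 2407 + 3248·1 = 5655 (mod 74704).
From N ≡ 5655 (mod 74704) write N = 5655 + 74704t. Substituting into N ≡ 8 (mod 47) gives 74704t ≡ 40 (mod 47), and since 21⁻¹ ≡ 9 (mod 47), t ≡ 31. Hence N ≡ 5655 + 74704·31 = 2321479 (mod 3511088).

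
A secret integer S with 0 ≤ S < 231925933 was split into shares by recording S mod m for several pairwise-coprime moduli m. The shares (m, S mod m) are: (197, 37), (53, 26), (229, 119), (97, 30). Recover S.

98359970

The moduli are pairwise coprime; N = 197·53·229·97 = 231925933.
N/197 = 1177289; 1177289 ≡ 17 (mod 197); 17·58 ≡ 1, so inverse 58.
N/53 = 4375961; 4375961 ≡ 16 (mod 53); 16·10 ≡ 1, so inverse 10.
N/229 = 1012777; 1012777 ≡ 139 (mod 229); 139·201 ≡ 1, so inverse 201.
N/97 = 2390989; 2390989 ≡ 36 (mod 97); 36·62 ≡ 1, so inverse 62.
S ≡ 37·1177289·58 + 26·4375961·10 + 119·1012777·201 + 30·2390989·62 = 32336064657.
32336064657 mod 231925933 = 98359970.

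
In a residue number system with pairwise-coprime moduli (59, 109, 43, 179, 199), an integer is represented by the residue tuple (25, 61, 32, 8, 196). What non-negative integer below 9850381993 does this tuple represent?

From x ≡ 25 (mod 59) write x = 25 + 59t. Substituting into x ≡ 61 (mod 109) gives 59t ≡ 36 (mod 109), and since 59⁻¹ ≡ 85 (mod 109), t ≡ 8. Hence x ≡ 25 + 59·8 = 497 (mod 6431).
From x ≡ 497 (mod 6431) write x = 497 + 6431t. Substituting into x ≡ 32 (mod 43) gives 6431t ≡ 8 (mod 43), and since 24⁻¹ ≡ 9 (mod 43), t ≡ 29. Hence x ≡ 497 + 6431·29 = 186996 (mod 276533).
From x ≡ 186996 (mod 276533) write x = 186996 + 276533t. Substituting into x ≡ 8 (mod 179) gives 276533t ≡ 67 (mod 179), and since 157⁻¹ ≡ 122 (mod 179), t ≡ 119. Hence x ≡ 186996 + 276533·119 = 33094423 (mod 49499407).
From x ≡ 33094423 (mod 49499407) write x = 33094423 + 49499407t. Substituting into x ≡ 196 (mod 199) gives 49499407t ≡ 70 (mod 199), and since 147⁻¹ ≡ 88 (mod 199), t ≡ 190. Hence x ≡ 33094423 + 49499407·190 = 9437981753 (mod 9850381993).

9437981753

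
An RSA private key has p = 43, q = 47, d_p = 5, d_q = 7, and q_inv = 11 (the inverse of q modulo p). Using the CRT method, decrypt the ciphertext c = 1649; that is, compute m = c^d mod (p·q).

m₁ = c^(d_p) mod p: c ≡ 15 (mod 43), and 15^5 mod 43 = 38.
m₂ = c^(d_q) mod q: c ≡ 4 (mod 47), and 4^7 mod 47 = 28.
h = q_inv·(m₁ − m₂) mod p = 11·(38 − 28) mod 43 = 24.
m = m₂ + h·q = 28 + 24·47 = 1156.

1156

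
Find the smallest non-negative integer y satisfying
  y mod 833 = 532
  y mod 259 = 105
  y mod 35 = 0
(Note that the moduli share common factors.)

59675

Combine the congruences pairwise.
gcd(833, 259) = 7 and 7 | (105 − 532), so the pair is consistent; merging gives y ≡ 28854 (mod 30821), where 30821 = lcm(833, 259).
gcd(30821, 35) = 7 and 7 | (0 − 28854), so the pair is consistent; merging gives y ≡ 59675 (mod 154105), where 154105 = lcm(30821, 35).
The solution is unique modulo lcm(833, 259, 35) = 154105.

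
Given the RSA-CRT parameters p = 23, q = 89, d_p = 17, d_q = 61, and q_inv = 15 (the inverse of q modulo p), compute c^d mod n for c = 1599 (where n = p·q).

1964

m₁ = c^(d_p) mod p: c ≡ 12 (mod 23), and 12^17 mod 23 = 9.
m₂ = c^(d_q) mod q: c ≡ 86 (mod 89), and 86^61 mod 89 = 6.
h = q_inv·(m₁ − m₂) mod p = 15·(9 − 6) mod 23 = 22.
m = m₂ + h·q = 6 + 22·89 = 1964.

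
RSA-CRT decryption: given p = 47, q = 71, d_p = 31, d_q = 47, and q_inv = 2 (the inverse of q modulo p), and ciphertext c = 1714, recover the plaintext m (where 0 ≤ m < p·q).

1722

m₁ = c^(d_p) mod p: c ≡ 22 (mod 47), and 22^31 mod 47 = 30.
m₂ = c^(d_q) mod q: c ≡ 10 (mod 71), and 10^47 mod 71 = 18.
h = q_inv·(m₁ − m₂) mod p = 2·(30 − 18) mod 47 = 24.
m = m₂ + h·q = 18 + 24·71 = 1722.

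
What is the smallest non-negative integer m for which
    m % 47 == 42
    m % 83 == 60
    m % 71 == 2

189217

The moduli are pairwise coprime; N = 47·83·71 = 276971.
N/47 = 5893; 5893 ≡ 18 (mod 47); 18·34 ≡ 1, so inverse 34.
N/83 = 3337; 3337 ≡ 17 (mod 83); 17·44 ≡ 1, so inverse 44.
N/71 = 3901; 3901 ≡ 67 (mod 71); 67·53 ≡ 1, so inverse 53.
m ≡ 42·5893·34 + 60·3337·44 + 2·3901·53 = 17638390.
17638390 mod 276971 = 189217.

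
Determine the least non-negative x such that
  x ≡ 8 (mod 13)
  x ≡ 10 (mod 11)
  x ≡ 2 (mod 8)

From x ≡ 8 (mod 13) write x = 8 + 13t. Substituting into x ≡ 10 (mod 11) gives 13t ≡ 2 (mod 11), and since 2⁻¹ ≡ 6 (mod 11), t ≡ 1. Hence x ≡ 8 + 13·1 = 21 (mod 143).
From x ≡ 21 (mod 143) write x = 21 + 143t. Substituting into x ≡ 2 (mod 8) gives 143t ≡ 5 (mod 8), and since 7⁻¹ ≡ 7 (mod 8), t ≡ 3. Hence x ≡ 21 + 143·3 = 450 (mod 1144).

450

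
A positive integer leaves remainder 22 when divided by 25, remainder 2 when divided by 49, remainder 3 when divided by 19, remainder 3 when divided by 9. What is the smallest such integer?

109272

From m ≡ 22 (mod 25) write m = 22 + 25t. Substituting into m ≡ 2 (mod 49) gives 25t ≡ 29 (mod 49), and since 25⁻¹ ≡ 2 (mod 49), t ≡ 9. Hence m ≡ 22 + 25·9 = 247 (mod 1225).
From m ≡ 247 (mod 1225) write m = 247 + 1225t. Substituting into m ≡ 3 (mod 19) gives 1225t ≡ 3 (mod 19), and since 9⁻¹ ≡ 17 (mod 19), t ≡ 13. Hence m ≡ 247 + 1225·13 = 16172 (mod 23275).
From m ≡ 16172 (mod 23275) write m = 16172 + 23275t. Substituting into m ≡ 3 (mod 9) gives 23275t ≡ 4 (mod 9), and since 1⁻¹ ≡ 1 (mod 9), t ≡ 4. Hence m ≡ 16172 + 23275·4 = 109272 (mod 209475).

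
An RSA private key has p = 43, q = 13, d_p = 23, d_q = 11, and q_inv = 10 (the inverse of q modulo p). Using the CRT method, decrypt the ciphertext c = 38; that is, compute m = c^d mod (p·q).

25

m₁ = c^(d_p) mod p: c ≡ 38 (mod 43), and 38^23 mod 43 = 25.
m₂ = c^(d_q) mod q: c ≡ 12 (mod 13), and 12^11 mod 13 = 12.
h = q_inv·(m₁ − m₂) mod p = 10·(25 − 12) mod 43 = 1.
m = m₂ + h·q = 12 + 1·13 = 25.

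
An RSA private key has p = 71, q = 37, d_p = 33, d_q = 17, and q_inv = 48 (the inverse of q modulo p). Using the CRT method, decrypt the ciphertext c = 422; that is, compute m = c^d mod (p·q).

883

m₁ = c^(d_p) mod p: c ≡ 67 (mod 71), and 67^33 mod 71 = 31.
m₂ = c^(d_q) mod q: c ≡ 15 (mod 37), and 15^17 mod 37 = 32.
h = q_inv·(m₁ − m₂) mod p = 48·(31 − 32) mod 71 = 23.
m = m₂ + h·q = 32 + 23·37 = 883.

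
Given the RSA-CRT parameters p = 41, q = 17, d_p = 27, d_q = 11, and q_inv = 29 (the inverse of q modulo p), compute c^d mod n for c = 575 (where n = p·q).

452

m₁ = c^(d_p) mod p: c ≡ 1 (mod 41), and 1^27 mod 41 = 1.
m₂ = c^(d_q) mod q: c ≡ 14 (mod 17), and 14^11 mod 17 = 10.
h = q_inv·(m₁ − m₂) mod p = 29·(1 − 10) mod 41 = 26.
m = m₂ + h·q = 10 + 26·17 = 452.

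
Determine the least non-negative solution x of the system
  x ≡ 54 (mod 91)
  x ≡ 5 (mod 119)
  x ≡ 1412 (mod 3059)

613212

gcd(91, 119) = 7 and 7 | (5 − 54), so the pair is consistent; merging gives x ≡ 600 (mod 1547), where 1547 = lcm(91, 119).
gcd(1547, 3059) = 7 and 7 | (1412 − 600), so the pair is consistent; merging gives x ≡ 613212 (mod 676039), where 676039 = lcm(1547, 3059).
The solution is unique modulo lcm(91, 119, 3059) = 676039.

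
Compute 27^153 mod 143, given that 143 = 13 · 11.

92

Mod 13: 27 ≡ 1; by Fermat, exponent reduces to 153 mod 12 = 9; 1^9 ≡ 1 (mod 13).
Mod 11: 27 ≡ 5; by Fermat, exponent reduces to 153 mod 10 = 3; 5^3 ≡ 4 (mod 11).
Combine by CRT: x ≡ 1 (mod 13), x ≡ 4 (mod 11) ⇒ x ≡ 92 (mod 143).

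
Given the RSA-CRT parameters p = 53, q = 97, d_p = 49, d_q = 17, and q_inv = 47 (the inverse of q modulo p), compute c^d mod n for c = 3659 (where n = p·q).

3465

m₁ = c^(d_p) mod p: c ≡ 2 (mod 53), and 2^49 mod 53 = 20.
m₂ = c^(d_q) mod q: c ≡ 70 (mod 97), and 70^17 mod 97 = 70.
h = q_inv·(m₁ − m₂) mod p = 47·(20 − 70) mod 53 = 35.
m = m₂ + h·q = 70 + 35·97 = 3465.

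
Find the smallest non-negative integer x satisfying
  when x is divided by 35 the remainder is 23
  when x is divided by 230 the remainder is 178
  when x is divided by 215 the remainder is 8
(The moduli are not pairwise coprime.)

Combine the congruences pairwise.
gcd(35, 230) = 5 and 5 | (178 − 23), so the pair is consistent; merging gives x ≡ 408 (mod 1610), where 1610 = lcm(35, 230).
gcd(1610, 215) = 5 and 5 | (8 − 408), so the pair is consistent; merging gives x ≡ 50318 (mod 69230), where 69230 = lcm(1610, 215).
The solution is unique modulo lcm(35, 230, 215) = 69230.

50318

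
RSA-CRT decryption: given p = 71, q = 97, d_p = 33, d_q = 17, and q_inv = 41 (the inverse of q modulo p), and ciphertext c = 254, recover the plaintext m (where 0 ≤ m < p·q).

m₁ = c^(d_p) mod p: c ≡ 41 (mod 71), and 41^33 mod 71 = 34.
m₂ = c^(d_q) mod q: c ≡ 60 (mod 97), and 60^17 mod 97 = 26.
h = q_inv·(m₁ − m₂) mod p = 41·(34 − 26) mod 71 = 44.
m = m₂ + h·q = 26 + 44·97 = 4294.

4294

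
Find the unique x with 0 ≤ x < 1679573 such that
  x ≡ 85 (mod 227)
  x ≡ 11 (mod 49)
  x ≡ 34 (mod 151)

The moduli are pairwise coprime; N = 227·49·151 = 1679573.
N/227 = 7399; 7399 ≡ 135 (mod 227); 135·37 ≡ 1, so inverse 37.
N/49 = 34277; 34277 ≡ 26 (mod 49); 26·17 ≡ 1, so inverse 17.
N/151 = 11123; 11123 ≡ 100 (mod 151); 100·74 ≡ 1, so inverse 74.
x ≡ 85·7399·37 + 11·34277·17 + 34·11123·74 = 57665122.
57665122 mod 1679573 = 559640.

559640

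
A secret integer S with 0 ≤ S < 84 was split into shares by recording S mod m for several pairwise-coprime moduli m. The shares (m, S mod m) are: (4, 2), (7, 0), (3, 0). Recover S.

From S ≡ 2 (mod 4) write S = 2 + 4t. Substituting into S ≡ 0 (mod 7) gives 4t ≡ 5 (mod 7), and since 4⁻¹ ≡ 2 (mod 7), t ≡ 3. Hence S ≡ 2 + 4·3 = 14 (mod 28).
From S ≡ 14 (mod 28) write S = 14 + 28t. Substituting into S ≡ 0 (mod 3) gives 28t ≡ 1 (mod 3), and since 1⁻¹ ≡ 1 (mod 3), t ≡ 1. Hence S ≡ 14 + 28·1 = 42 (mod 84).

42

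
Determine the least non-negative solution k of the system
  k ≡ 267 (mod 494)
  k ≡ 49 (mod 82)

7183

gcd(494, 82) = 2 and 2 | (49 − 267), so the pair is consistent; merging gives k ≡ 7183 (mod 20254), where 20254 = lcm(494, 82).
The solution is unique modulo lcm(494, 82) = 20254.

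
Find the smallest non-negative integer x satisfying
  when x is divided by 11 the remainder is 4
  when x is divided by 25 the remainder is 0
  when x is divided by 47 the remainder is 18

The moduli are pairwise coprime; N = 11·25·47 = 12925.
N/11 = 1175; 1175 ≡ 9 (mod 11); 9·5 ≡ 1, so inverse 5.
N/25 = 517; 517 ≡ 17 (mod 25); 17·3 ≡ 1, so inverse 3.
N/47 = 275; 275 ≡ 40 (mod 47); 40·20 ≡ 1, so inverse 20.
x ≡ 4·1175·5 + 0·517·3 + 18·275·20 = 122500.
122500 mod 12925 = 6175.

6175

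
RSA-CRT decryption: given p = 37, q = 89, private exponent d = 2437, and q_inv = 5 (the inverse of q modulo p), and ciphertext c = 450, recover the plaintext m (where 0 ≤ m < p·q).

80

d_p = d mod (p−1) = 2437 mod 36 = 25; d_q = d mod (q−1) = 61.
m₁ = c^(d_p) mod p: c ≡ 6 (mod 37), and 6^25 mod 37 = 6.
m₂ = c^(d_q) mod q: c ≡ 5 (mod 89), and 5^61 mod 89 = 80.
h = q_inv·(m₁ − m₂) mod p = 5·(6 − 80) mod 37 = 0.
m = m₂ + h·q = 80 + 0·89 = 80.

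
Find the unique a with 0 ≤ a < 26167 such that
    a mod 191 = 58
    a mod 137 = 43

10181

From a ≡ 58 (mod 191) write a = 58 + 191t. Substituting into a ≡ 43 (mod 137) gives 191t ≡ 122 (mod 137), and since 54⁻¹ ≡ 33 (mod 137), t ≡ 53. Hence a ≡ 58 + 191·53 = 10181 (mod 26167).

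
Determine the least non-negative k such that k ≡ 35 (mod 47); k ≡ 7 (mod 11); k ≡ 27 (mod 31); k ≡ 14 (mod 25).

229489

The moduli are pairwise coprime; N = 47·11·31·25 = 400675.
N/47 = 8525; 8525 ≡ 18 (mod 47); 18·34 ≡ 1, so inverse 34.
N/11 = 36425; 36425 ≡ 4 (mod 11); 4·3 ≡ 1, so inverse 3.
N/31 = 12925; 12925 ≡ 29 (mod 31); 29·15 ≡ 1, so inverse 15.
N/25 = 16027; 16027 ≡ 2 (mod 25); 2·13 ≡ 1, so inverse 13.
k ≡ 35·8525·34 + 7·36425·3 + 27·12925·15 + 14·16027·13 = 19061214.
19061214 mod 400675 = 229489.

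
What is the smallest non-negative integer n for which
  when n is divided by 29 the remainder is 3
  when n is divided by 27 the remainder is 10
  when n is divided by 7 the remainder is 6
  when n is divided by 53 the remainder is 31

The moduli are pairwise coprime; M = 29·27·7·53 = 290493.
M/29 = 10017; 10017 ≡ 12 (mod 29); 12·17 ≡ 1, so inverse 17.
M/27 = 10759; 10759 ≡ 13 (mod 27); 13·25 ≡ 1, so inverse 25.
M/7 = 41499; 41499 ≡ 3 (mod 7); 3·5 ≡ 1, so inverse 5.
M/53 = 5481; 5481 ≡ 22 (mod 53); 22·41 ≡ 1, so inverse 41.
n ≡ 3·10017·17 + 10·10759·25 + 6·41499·5 + 31·5481·41 = 11411938.
11411938 mod 290493 = 82711.

82711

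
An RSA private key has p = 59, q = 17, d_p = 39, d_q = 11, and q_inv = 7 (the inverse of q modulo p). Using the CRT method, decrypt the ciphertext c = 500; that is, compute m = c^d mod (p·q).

m₁ = c^(d_p) mod p: c ≡ 28 (mod 59), and 28^39 mod 59 = 22.
m₂ = c^(d_q) mod q: c ≡ 7 (mod 17), and 7^11 mod 17 = 14.
h = q_inv·(m₁ − m₂) mod p = 7·(22 − 14) mod 59 = 56.
m = m₂ + h·q = 14 + 56·17 = 966.

966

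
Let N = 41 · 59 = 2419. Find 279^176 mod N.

256

Mod 41: 279 ≡ 33; by Fermat, exponent reduces to 176 mod 40 = 16; 33^16 ≡ 10 (mod 41).
Mod 59: 279 ≡ 43; by Fermat, exponent reduces to 176 mod 58 = 2; 43^2 ≡ 20 (mod 59).
Combine by CRT: x ≡ 10 (mod 41), x ≡ 20 (mod 59) ⇒ x ≡ 256 (mod 2419).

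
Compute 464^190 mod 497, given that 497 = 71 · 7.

Mod 71: 464 ≡ 38; by Fermat, exponent reduces to 190 mod 70 = 50; 38^50 ≡ 48 (mod 71).
Mod 7: 464 ≡ 2; by Fermat, exponent reduces to 190 mod 6 = 4; 2^4 ≡ 2 (mod 7).
Combine by CRT: x ≡ 48 (mod 71), x ≡ 2 (mod 7) ⇒ x ≡ 261 (mod 497).

261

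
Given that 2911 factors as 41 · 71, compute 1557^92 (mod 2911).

2297

Mod 41: 1557 ≡ 40; by Fermat, exponent reduces to 92 mod 40 = 12; 40^12 ≡ 1 (mod 41).
Mod 71: 1557 ≡ 66; by Fermat, exponent reduces to 92 mod 70 = 22; 66^22 ≡ 25 (mod 71).
Combine by CRT: x ≡ 1 (mod 41), x ≡ 25 (mod 71) ⇒ x ≡ 2297 (mod 2911).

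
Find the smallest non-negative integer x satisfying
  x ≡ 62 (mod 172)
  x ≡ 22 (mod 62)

4362

gcd(172, 62) = 2 and 2 | (22 − 62), so the pair is consistent; merging gives x ≡ 4362 (mod 5332), where 5332 = lcm(172, 62).
The solution is unique modulo lcm(172, 62) = 5332.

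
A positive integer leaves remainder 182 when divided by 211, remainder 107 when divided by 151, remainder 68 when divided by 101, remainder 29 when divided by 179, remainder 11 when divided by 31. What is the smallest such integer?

The moduli are pairwise coprime; N = 211·151·101·179·31 = 17856465589.
N/211 = 84627799; 84627799 ≡ 130 (mod 211); 130·112 ≡ 1, so inverse 112.
N/151 = 118254739; 118254739 ≡ 146 (mod 151); 146·30 ≡ 1, so inverse 30.
N/101 = 176796689; 176796689 ≡ 27 (mod 101); 27·15 ≡ 1, so inverse 15.
N/179 = 99756791; 99756791 ≡ 91 (mod 179); 91·120 ≡ 1, so inverse 120.
N/31 = 576015019; 576015019 ≡ 20 (mod 31); 20·14 ≡ 1, so inverse 14.
x ≡ 182·84627799·112 + 107·118254739·30 + 68·176796689·15 + 29·99756791·120 + 11·576015019·14 = 2720843335392.
2720843335392 mod 17856465589 = 6660565864.

6660565864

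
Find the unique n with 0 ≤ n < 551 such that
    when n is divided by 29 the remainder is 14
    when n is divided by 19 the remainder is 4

From n ≡ 14 (mod 29) write n = 14 + 29t. Substituting into n ≡ 4 (mod 19) gives 29t ≡ 9 (mod 19), and since 10⁻¹ ≡ 2 (mod 19), t ≡ 18. Hence n ≡ 14 + 29·18 = 536 (mod 551).

536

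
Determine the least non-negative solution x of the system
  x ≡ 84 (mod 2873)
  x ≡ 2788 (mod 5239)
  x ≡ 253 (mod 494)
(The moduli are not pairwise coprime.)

Combine the congruences pairwise.
gcd(2873, 5239) = 169 and 169 | (2788 − 84), so the pair is consistent; merging gives x ≡ 60417 (mod 89063), where 89063 = lcm(2873, 5239).
gcd(89063, 494) = 13 and 13 | (253 − 60417), so the pair is consistent; merging gives x ≡ 1663551 (mod 3384394), where 3384394 = lcm(89063, 494).
The solution is unique modulo lcm(2873, 5239, 494) = 3384394.

1663551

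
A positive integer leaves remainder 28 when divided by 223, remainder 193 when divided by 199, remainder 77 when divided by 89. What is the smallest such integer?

The moduli are pairwise coprime; N = 223·199·89 = 3949553.
N/223 = 17711; 17711 ≡ 94 (mod 223); 94·121 ≡ 1, so inverse 121.
N/199 = 19847; 19847 ≡ 146 (mod 199); 146·15 ≡ 1, so inverse 15.
N/89 = 44377; 44377 ≡ 55 (mod 89); 55·34 ≡ 1, so inverse 34.
a ≡ 28·17711·121 + 193·19847·15 + 77·44377·34 = 233640919.
233640919 mod 3949553 = 617292.

617292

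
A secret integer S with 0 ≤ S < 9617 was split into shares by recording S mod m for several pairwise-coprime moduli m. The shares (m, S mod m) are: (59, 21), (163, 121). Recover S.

4033

Combine the congruences pairwise.
From S ≡ 21 (mod 59) write S = 21 + 59t. Substituting into S ≡ 121 (mod 163) gives 59t ≡ 100 (mod 163), and since 59⁻¹ ≡ 105 (mod 163), t ≡ 68. Hence S ≡ 21 + 59·68 = 4033 (mod 9617).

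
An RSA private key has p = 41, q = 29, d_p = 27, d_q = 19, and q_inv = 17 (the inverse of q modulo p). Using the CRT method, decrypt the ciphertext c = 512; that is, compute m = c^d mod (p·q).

8

m₁ = c^(d_p) mod p: c ≡ 20 (mod 41), and 20^27 mod 41 = 8.
m₂ = c^(d_q) mod q: c ≡ 19 (mod 29), and 19^19 mod 29 = 8.
h = q_inv·(m₁ − m₂) mod p = 17·(8 − 8) mod 41 = 0.
m = m₂ + h·q = 8 + 0·29 = 8.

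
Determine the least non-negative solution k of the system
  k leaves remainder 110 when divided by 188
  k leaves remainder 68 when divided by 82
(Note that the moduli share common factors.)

gcd(188, 82) = 2 and 2 | (68 − 110), so the pair is consistent; merging gives k ≡ 5562 (mod 7708), where 7708 = lcm(188, 82).
The solution is unique modulo lcm(188, 82) = 7708.

5562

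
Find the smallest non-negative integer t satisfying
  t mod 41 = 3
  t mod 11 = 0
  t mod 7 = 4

1397

The moduli are pairwise coprime; N = 41·11·7 = 3157.
N/41 = 77; 77 ≡ 36 (mod 41); 36·8 ≡ 1, so inverse 8.
N/11 = 287; 287 ≡ 1 (mod 11), inverse 1.
N/7 = 451; 451 ≡ 3 (mod 7); 3·5 ≡ 1, so inverse 5.
t ≡ 3·77·8 + 0·287·1 + 4·451·5 = 10868.
10868 mod 3157 = 1397.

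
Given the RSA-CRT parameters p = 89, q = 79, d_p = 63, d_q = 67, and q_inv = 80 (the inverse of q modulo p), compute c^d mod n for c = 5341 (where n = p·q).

3472

m₁ = c^(d_p) mod p: c ≡ 1 (mod 89), and 1^63 mod 89 = 1.
m₂ = c^(d_q) mod q: c ≡ 48 (mod 79), and 48^67 mod 79 = 75.
h = q_inv·(m₁ − m₂) mod p = 80·(1 − 75) mod 89 = 43.
m = m₂ + h·q = 75 + 43·79 = 3472.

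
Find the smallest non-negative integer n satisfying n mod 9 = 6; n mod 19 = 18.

Combine the congruences pairwise.
From n ≡ 6 (mod 9) write n = 6 + 9t. Substituting into n ≡ 18 (mod 19) gives 9t ≡ 12 (mod 19), and since 9⁻¹ ≡ 17 (mod 19), t ≡ 14. Hence n ≡ 6 + 9·14 = 132 (mod 171).

132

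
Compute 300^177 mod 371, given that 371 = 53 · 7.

Mod 53: 300 ≡ 35; by Fermat, exponent reduces to 177 mod 52 = 21; 35^21 ≡ 31 (mod 53).
Mod 7: 300 ≡ 6; by Fermat, exponent reduces to 177 mod 6 = 3; 6^3 ≡ 6 (mod 7).
Combine by CRT: x ≡ 31 (mod 53), x ≡ 6 (mod 7) ⇒ x ≡ 349 (mod 371).

349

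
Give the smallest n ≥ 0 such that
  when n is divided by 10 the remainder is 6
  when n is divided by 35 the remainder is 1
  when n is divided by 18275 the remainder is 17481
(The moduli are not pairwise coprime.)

218506

gcd(10, 35) = 5 and 5 | (1 − 6), so the pair is consistent; merging gives n ≡ 36 (mod 70), where 70 = lcm(10, 35).
gcd(70, 18275) = 5 and 5 | (17481 − 36), so the pair is consistent; merging gives n ≡ 218506 (mod 255850), where 255850 = lcm(70, 18275).
The solution is unique modulo lcm(10, 35, 18275) = 255850.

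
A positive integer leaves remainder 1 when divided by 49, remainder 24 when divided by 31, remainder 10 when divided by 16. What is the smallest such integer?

15338

The moduli are pairwise coprime; N = 49·31·16 = 24304.
N/49 = 496; 496 ≡ 6 (mod 49); 6·41 ≡ 1, so inverse 41.
N/31 = 784; 784 ≡ 9 (mod 31); 9·7 ≡ 1, so inverse 7.
N/16 = 1519; 1519 ≡ 15 (mod 16); 15·15 ≡ 1, so inverse 15.
m ≡ 1·496·41 + 24·784·7 + 10·1519·15 = 379898.
379898 mod 24304 = 15338.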